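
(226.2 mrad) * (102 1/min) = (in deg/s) 22.03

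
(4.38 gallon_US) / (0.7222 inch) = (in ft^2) 9.729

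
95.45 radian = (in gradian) 6077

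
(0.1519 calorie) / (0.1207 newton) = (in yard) 5.758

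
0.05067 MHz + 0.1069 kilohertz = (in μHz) 5.078e+10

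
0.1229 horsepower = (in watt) 91.65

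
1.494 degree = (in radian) 0.02608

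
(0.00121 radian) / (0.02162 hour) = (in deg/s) 0.0008907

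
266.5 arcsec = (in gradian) 0.08225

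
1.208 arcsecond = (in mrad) 0.005857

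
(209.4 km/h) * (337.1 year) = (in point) 1.753e+15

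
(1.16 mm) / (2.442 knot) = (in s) 0.0009234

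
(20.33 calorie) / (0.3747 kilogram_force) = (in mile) 0.01438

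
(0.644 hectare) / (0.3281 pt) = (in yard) 6.085e+07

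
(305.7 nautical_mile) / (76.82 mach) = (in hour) 0.006012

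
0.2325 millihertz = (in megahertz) 2.325e-10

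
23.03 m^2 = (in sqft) 247.9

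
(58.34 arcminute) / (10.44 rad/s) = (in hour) 4.515e-07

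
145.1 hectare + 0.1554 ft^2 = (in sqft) 1.562e+07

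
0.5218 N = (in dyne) 5.218e+04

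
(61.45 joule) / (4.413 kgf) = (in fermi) 1.42e+15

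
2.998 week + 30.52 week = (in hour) 5631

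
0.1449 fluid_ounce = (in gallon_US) 0.001132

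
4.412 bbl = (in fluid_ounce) 2.372e+04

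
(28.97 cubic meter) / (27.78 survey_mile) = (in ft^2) 0.006975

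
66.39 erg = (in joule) 6.639e-06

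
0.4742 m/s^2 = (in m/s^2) 0.4742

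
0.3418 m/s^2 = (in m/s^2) 0.3418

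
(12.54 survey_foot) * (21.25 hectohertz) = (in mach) 23.85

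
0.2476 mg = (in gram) 0.0002476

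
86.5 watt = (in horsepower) 0.116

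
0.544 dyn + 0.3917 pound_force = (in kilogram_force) 0.1777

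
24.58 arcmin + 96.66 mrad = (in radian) 0.1038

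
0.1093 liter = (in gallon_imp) 0.02404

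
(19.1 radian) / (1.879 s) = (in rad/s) 10.16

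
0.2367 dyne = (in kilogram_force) 2.414e-07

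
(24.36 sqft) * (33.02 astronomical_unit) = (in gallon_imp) 2.459e+15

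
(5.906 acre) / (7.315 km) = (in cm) 326.7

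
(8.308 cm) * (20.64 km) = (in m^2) 1715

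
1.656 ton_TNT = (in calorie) 1.656e+09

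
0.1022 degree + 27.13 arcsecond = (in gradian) 0.1219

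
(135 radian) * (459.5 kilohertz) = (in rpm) 5.924e+08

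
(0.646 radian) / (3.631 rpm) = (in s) 1.699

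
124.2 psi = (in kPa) 856.3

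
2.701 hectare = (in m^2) 2.701e+04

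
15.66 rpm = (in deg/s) 93.96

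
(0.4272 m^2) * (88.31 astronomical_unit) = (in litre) 5.644e+15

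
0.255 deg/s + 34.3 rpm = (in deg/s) 206.1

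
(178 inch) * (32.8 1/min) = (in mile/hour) 5.529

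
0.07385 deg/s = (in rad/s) 0.001289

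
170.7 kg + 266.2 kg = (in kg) 436.9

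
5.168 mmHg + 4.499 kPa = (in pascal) 5188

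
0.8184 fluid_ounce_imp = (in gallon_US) 0.006143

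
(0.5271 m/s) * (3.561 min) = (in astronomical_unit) 7.528e-10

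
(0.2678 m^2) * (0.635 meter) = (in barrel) 1.07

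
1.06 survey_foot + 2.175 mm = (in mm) 325.3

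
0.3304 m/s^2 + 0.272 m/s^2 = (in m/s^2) 0.6024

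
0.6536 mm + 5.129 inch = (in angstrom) 1.309e+09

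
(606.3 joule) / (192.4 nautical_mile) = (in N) 0.001702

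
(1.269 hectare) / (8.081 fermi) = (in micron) 1.57e+24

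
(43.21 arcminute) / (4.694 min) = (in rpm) 0.0004262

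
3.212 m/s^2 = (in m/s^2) 3.212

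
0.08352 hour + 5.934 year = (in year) 5.934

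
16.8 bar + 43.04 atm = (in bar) 60.41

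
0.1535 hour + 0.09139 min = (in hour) 0.155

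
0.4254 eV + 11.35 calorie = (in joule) 47.49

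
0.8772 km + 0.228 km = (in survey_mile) 0.6867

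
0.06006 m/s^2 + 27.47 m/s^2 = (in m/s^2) 27.53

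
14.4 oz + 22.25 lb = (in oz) 370.4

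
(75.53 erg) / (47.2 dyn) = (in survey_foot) 0.0525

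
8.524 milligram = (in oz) 0.0003007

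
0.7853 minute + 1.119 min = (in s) 114.3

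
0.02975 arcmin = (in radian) 8.654e-06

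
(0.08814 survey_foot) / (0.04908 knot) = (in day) 1.231e-05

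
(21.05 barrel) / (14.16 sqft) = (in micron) 2.544e+06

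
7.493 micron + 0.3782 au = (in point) 1.604e+14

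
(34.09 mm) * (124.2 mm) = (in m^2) 0.004234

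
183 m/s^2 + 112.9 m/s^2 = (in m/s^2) 295.9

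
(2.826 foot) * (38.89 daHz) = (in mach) 0.9838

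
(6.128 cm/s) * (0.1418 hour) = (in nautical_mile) 0.01689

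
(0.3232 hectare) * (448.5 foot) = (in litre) 4.418e+08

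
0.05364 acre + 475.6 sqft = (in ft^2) 2812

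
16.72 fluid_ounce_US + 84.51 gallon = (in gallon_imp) 70.48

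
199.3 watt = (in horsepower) 0.2673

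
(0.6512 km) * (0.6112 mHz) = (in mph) 0.8903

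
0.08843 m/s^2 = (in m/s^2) 0.08843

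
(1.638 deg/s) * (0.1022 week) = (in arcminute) 6.075e+06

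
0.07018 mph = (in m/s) 0.03137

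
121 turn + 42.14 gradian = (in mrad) 7.609e+05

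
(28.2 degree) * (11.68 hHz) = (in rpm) 5490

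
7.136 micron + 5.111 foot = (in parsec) 5.049e-17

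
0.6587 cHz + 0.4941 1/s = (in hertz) 0.5007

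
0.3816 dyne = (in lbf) 8.579e-07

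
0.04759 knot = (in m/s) 0.02448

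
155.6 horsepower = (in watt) 1.16e+05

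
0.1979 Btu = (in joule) 208.8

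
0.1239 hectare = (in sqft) 1.334e+04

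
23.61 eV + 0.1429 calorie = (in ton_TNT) 1.429e-10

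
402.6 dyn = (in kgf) 0.0004105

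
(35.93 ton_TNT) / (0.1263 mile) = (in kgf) 7.542e+07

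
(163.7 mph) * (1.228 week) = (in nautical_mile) 2.935e+04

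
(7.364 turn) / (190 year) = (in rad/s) 7.722e-09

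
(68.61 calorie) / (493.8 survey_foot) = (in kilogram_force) 0.1945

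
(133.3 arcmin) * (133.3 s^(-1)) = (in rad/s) 5.169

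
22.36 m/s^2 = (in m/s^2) 22.36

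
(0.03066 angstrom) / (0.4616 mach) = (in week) 3.225e-20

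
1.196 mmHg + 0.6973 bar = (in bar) 0.6989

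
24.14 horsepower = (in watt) 1.8e+04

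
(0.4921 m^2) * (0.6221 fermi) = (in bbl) 1.926e-15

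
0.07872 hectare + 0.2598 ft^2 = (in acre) 0.1945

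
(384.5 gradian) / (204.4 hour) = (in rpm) 7.838e-05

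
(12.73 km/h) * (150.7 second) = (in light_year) 5.633e-14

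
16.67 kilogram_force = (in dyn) 1.635e+07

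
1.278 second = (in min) 0.0213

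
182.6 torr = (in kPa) 24.34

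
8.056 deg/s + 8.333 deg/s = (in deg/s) 16.39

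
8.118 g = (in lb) 0.0179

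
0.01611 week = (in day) 0.1128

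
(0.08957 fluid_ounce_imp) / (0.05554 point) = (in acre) 3.21e-05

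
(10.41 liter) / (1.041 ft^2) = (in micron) 1.076e+05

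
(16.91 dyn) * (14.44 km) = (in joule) 2.442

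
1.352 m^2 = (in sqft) 14.55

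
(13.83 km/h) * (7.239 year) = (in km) 8.77e+05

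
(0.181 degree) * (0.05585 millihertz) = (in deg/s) 1.011e-05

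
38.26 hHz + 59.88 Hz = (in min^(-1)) 2.332e+05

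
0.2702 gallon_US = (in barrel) 0.006433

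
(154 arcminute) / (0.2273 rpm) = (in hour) 0.0005228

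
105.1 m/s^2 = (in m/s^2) 105.1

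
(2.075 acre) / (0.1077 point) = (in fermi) 2.21e+23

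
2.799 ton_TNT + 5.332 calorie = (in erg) 1.171e+17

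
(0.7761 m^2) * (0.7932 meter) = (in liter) 615.6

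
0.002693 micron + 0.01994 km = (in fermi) 1.994e+16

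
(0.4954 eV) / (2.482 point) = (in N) 9.065e-17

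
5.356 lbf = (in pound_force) 5.356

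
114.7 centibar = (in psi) 16.64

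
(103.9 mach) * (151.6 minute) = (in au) 0.002151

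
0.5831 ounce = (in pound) 0.03644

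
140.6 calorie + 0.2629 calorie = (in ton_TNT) 1.409e-07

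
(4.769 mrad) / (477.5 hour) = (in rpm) 2.649e-08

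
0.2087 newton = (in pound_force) 0.04692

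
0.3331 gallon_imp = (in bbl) 0.009525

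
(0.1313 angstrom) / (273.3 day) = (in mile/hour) 1.244e-18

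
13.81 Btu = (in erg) 1.457e+11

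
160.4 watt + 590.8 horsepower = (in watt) 4.407e+05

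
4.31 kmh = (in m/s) 1.197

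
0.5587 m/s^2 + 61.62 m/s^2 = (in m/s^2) 62.18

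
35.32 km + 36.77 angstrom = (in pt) 1.001e+08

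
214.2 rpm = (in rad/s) 22.43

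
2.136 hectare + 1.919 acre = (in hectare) 2.913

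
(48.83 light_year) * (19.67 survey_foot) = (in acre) 6.844e+14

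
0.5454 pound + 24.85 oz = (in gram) 951.9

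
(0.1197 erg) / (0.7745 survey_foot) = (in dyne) 0.005071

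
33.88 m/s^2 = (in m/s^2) 33.88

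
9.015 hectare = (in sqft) 9.704e+05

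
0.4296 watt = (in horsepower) 0.0005761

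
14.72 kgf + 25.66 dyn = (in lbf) 32.45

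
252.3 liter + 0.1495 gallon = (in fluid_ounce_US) 8550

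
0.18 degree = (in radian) 0.003142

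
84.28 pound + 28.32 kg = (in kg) 66.55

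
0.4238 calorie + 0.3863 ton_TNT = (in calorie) 3.863e+08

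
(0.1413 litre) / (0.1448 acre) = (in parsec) 7.815e-24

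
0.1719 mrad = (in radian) 0.0001719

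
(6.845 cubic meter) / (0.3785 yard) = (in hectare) 0.001978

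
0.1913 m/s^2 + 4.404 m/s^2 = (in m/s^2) 4.595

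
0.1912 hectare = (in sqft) 2.058e+04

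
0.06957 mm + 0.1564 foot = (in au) 3.191e-13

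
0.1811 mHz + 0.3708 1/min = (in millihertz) 6.361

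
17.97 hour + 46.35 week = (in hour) 7805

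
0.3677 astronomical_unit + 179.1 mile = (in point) 1.559e+14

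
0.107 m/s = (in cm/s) 10.7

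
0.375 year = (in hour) 3285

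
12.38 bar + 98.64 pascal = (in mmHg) 9287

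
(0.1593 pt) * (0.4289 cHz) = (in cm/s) 2.41e-05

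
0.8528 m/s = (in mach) 0.002505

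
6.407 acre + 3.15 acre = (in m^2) 3.868e+04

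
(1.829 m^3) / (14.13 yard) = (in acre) 3.498e-05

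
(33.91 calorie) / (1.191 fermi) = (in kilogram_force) 1.215e+16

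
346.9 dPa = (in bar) 0.0003469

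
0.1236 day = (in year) 0.0003386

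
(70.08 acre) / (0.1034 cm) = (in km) 2.743e+05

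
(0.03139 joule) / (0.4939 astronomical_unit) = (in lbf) 9.551e-14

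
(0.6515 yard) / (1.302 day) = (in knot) 1.029e-05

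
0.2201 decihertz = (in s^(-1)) 0.02201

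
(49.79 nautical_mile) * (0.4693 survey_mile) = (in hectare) 6964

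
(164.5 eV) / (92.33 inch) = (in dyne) 1.124e-12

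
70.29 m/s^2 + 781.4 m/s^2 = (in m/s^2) 851.7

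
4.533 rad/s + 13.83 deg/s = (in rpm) 45.59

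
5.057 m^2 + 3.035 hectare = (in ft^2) 3.267e+05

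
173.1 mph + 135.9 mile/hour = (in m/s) 138.1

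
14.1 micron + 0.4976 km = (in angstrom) 4.976e+12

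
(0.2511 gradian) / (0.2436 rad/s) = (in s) 0.01619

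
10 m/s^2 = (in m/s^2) 10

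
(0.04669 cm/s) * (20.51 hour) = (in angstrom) 3.447e+11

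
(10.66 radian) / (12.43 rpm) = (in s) 8.19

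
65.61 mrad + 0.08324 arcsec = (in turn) 0.01044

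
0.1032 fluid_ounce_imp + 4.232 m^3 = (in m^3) 4.232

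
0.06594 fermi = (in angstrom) 6.594e-07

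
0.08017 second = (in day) 9.279e-07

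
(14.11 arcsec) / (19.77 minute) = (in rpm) 5.507e-07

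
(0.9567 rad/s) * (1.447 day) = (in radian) 1.196e+05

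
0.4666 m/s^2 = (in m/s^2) 0.4666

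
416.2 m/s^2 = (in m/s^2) 416.2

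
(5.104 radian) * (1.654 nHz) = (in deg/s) 4.837e-07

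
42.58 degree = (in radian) 0.7432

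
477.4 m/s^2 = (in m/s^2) 477.4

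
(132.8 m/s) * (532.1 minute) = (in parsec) 1.374e-10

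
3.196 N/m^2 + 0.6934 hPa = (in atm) 0.0007159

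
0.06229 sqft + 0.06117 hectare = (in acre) 0.1512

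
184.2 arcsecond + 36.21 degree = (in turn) 0.1007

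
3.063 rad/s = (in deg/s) 175.5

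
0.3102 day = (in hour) 7.445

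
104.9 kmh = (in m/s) 29.14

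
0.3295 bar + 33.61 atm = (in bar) 34.38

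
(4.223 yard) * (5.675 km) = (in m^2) 2.191e+04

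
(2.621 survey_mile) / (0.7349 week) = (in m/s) 0.00949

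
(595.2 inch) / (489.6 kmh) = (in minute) 0.001853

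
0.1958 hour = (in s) 704.9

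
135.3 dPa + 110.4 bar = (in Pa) 1.104e+07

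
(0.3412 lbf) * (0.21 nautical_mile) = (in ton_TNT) 1.411e-07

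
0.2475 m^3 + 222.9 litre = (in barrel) 2.959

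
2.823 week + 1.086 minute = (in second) 1.707e+06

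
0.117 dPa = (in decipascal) 0.117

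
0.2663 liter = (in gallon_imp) 0.05858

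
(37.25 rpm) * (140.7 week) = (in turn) 5.283e+07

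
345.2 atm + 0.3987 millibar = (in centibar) 3.498e+04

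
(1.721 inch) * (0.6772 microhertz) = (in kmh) 1.066e-07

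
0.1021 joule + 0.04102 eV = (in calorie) 0.0244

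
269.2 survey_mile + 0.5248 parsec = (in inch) 6.375e+17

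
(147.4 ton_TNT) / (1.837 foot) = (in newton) 1.101e+12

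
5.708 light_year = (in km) 5.4e+13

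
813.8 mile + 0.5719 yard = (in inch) 5.156e+07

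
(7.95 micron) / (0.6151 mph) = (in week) 4.78e-11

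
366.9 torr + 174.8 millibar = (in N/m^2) 6.64e+04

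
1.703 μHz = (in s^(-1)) 1.703e-06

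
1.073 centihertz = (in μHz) 1.073e+04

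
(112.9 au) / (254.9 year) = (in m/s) 2101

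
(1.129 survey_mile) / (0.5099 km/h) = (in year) 0.0004068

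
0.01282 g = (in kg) 1.282e-05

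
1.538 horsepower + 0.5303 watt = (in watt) 1147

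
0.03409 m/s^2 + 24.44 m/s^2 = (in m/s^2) 24.47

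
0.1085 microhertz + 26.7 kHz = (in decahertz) 2670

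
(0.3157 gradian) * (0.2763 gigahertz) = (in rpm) 1.308e+07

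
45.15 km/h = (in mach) 0.03683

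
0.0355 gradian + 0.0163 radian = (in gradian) 1.073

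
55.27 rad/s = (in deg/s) 3167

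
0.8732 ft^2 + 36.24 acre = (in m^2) 1.467e+05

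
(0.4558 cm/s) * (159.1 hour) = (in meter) 2611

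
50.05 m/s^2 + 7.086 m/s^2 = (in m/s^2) 57.14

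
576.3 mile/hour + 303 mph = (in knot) 764.1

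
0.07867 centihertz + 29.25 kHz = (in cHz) 2.925e+06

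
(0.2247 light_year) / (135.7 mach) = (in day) 5.325e+05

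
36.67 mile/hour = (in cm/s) 1639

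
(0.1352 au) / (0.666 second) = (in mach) 8.919e+07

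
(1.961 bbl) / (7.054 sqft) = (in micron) 4.757e+05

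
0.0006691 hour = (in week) 3.983e-06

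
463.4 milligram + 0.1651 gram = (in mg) 628.5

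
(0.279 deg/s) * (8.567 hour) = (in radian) 150.2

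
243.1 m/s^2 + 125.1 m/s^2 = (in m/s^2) 368.2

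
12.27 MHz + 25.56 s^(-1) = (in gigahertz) 0.01227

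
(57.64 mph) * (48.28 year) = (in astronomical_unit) 0.2623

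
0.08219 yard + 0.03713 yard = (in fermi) 1.091e+14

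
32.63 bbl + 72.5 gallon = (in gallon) 1443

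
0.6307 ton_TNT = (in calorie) 6.307e+08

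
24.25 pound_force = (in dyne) 1.079e+07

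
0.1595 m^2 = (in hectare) 1.595e-05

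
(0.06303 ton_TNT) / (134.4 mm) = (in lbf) 4.411e+08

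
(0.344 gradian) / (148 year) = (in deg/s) 6.633e-11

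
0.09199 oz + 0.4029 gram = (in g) 3.011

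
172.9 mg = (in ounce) 0.006099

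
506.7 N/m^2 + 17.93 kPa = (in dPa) 1.844e+05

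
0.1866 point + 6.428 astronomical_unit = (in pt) 2.726e+15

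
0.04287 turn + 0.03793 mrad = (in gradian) 17.15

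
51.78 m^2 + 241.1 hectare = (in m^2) 2.411e+06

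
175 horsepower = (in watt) 1.305e+05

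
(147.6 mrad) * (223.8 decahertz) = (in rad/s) 330.3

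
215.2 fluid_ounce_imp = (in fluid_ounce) 206.8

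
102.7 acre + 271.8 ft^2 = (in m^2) 4.156e+05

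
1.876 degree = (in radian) 0.03274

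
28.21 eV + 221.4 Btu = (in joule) 2.336e+05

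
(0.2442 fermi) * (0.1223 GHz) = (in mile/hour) 6.681e-08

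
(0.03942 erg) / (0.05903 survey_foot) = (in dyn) 0.02191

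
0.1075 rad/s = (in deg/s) 6.159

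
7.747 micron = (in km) 7.747e-09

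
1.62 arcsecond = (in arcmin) 0.027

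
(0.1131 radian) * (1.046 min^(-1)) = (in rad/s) 0.001972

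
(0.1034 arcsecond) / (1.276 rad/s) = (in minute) 6.548e-09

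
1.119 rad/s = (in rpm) 10.69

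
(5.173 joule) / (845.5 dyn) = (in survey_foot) 2007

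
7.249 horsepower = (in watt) 5406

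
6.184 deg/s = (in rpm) 1.031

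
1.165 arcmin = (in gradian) 0.02157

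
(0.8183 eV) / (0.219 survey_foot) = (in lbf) 4.415e-19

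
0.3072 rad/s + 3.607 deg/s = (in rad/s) 0.3702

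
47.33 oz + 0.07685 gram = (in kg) 1.342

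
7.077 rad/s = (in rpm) 67.58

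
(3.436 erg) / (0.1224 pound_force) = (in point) 0.001789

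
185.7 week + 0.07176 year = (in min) 1.91e+06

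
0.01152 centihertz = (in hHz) 1.152e-06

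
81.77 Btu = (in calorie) 2.062e+04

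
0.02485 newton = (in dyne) 2485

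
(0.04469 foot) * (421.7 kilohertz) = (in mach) 16.87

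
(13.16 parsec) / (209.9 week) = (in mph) 7.155e+09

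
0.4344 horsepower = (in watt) 323.9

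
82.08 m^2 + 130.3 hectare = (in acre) 322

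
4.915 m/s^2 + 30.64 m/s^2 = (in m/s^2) 35.55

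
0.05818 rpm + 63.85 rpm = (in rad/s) 6.692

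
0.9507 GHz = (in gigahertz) 0.9507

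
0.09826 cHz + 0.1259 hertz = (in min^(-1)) 7.613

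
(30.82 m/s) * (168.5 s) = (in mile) 3.227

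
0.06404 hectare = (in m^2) 640.4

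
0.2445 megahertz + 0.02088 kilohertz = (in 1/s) 2.445e+05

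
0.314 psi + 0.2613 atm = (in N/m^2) 2.864e+04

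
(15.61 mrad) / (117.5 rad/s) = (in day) 1.538e-09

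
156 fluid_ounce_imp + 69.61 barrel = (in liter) 1.107e+04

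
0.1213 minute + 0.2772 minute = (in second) 23.91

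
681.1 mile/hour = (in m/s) 304.5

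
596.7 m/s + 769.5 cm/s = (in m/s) 604.4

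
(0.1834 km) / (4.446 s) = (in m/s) 41.25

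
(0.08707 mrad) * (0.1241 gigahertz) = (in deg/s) 6.191e+05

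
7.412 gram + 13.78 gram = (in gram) 21.19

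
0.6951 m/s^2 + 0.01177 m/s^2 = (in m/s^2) 0.7069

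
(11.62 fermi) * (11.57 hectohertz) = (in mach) 3.948e-14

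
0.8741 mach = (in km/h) 1071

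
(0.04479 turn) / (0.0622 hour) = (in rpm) 0.012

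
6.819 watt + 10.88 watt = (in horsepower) 0.02373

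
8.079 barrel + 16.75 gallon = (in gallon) 356.1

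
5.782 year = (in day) 2110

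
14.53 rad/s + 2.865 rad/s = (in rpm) 166.1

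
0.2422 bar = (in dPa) 2.422e+05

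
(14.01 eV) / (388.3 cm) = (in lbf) 1.3e-19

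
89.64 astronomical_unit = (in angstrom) 1.341e+23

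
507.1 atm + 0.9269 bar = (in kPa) 5.147e+04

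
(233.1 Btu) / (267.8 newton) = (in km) 0.9183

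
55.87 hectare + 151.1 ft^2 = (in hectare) 55.87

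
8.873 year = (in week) 462.7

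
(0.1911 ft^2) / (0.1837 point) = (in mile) 0.1702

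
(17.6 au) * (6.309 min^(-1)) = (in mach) 8.131e+08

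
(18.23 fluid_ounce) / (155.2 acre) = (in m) 8.584e-10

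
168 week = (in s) 1.016e+08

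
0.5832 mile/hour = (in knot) 0.5068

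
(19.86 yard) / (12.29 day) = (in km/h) 6.157e-05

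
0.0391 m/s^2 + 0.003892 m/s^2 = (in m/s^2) 0.04299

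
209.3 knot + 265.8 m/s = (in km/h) 1345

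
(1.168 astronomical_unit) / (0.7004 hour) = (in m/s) 6.93e+07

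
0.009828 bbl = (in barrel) 0.009828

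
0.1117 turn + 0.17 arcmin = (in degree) 40.21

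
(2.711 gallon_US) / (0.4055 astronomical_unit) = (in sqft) 1.821e-12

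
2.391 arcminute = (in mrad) 0.6955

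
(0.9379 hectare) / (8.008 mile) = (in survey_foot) 2.388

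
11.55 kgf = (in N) 113.3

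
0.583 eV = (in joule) 9.341e-20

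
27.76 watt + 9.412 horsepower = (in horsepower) 9.449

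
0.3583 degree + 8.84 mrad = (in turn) 0.002402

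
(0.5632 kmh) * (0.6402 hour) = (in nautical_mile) 0.1947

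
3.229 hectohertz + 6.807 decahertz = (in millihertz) 3.91e+05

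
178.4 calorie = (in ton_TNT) 1.784e-07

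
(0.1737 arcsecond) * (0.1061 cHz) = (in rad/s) 8.935e-10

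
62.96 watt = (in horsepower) 0.08443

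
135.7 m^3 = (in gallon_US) 3.585e+04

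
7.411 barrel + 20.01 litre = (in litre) 1198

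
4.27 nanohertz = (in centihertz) 4.27e-07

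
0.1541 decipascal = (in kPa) 1.541e-05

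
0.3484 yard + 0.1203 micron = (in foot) 1.045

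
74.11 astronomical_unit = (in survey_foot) 3.637e+13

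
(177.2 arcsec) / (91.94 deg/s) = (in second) 0.0005354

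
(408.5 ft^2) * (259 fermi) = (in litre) 9.829e-09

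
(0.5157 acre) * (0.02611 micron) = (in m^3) 5.449e-05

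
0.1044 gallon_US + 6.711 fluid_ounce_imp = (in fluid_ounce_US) 19.81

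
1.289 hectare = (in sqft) 1.387e+05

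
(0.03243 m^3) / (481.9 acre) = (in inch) 6.547e-07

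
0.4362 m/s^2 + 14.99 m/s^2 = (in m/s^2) 15.43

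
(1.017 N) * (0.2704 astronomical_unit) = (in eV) 2.568e+29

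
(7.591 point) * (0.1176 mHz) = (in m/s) 3.149e-07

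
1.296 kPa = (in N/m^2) 1296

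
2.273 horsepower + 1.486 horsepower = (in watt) 2803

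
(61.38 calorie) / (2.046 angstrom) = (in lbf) 2.822e+11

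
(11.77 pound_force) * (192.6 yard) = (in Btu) 8.739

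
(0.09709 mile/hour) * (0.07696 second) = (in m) 0.00334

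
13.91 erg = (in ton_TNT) 3.325e-16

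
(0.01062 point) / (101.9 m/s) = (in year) 1.166e-15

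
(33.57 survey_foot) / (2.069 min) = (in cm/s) 8.242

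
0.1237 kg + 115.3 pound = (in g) 5.242e+04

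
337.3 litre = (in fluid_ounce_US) 1.141e+04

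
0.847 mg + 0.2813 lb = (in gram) 127.6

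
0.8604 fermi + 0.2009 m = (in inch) 7.909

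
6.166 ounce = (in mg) 1.748e+05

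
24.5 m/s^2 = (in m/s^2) 24.5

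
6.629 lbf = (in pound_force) 6.629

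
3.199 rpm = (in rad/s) 0.335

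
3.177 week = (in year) 0.06093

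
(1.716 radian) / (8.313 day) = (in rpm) 2.281e-05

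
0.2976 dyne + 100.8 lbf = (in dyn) 4.484e+07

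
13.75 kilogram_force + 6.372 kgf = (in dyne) 1.973e+07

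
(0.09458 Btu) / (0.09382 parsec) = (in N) 3.447e-14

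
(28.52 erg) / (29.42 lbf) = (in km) 2.179e-11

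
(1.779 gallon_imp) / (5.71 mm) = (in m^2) 1.416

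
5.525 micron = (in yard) 6.042e-06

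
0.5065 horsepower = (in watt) 377.7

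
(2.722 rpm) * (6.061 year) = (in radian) 5.448e+07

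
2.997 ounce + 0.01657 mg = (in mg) 8.496e+04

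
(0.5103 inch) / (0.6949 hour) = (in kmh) 1.865e-05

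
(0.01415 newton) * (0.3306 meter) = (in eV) 2.92e+16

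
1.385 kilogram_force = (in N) 13.58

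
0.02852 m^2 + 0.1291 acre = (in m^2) 522.5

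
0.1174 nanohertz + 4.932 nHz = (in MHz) 5.049e-15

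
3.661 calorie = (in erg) 1.532e+08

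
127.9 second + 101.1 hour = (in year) 0.01155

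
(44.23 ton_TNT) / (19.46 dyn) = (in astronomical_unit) 6357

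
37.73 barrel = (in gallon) 1585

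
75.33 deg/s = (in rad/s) 1.315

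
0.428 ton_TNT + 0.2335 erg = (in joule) 1.791e+09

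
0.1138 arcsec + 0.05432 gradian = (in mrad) 0.8538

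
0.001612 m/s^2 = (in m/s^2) 0.001612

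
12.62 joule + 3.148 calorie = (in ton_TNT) 6.164e-09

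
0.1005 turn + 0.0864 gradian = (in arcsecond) 1.305e+05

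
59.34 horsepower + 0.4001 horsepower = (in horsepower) 59.74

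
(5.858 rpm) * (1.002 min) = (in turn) 5.87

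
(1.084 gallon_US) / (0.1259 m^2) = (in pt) 92.39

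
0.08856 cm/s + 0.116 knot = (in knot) 0.1177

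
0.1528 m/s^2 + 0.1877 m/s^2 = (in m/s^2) 0.3405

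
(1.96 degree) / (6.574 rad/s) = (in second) 0.005204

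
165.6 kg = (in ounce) 5841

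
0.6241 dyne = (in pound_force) 1.403e-06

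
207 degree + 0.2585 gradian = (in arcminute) 1.243e+04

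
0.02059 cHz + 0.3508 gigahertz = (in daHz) 3.508e+07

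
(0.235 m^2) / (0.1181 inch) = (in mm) 7.834e+04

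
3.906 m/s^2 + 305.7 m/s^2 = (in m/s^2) 309.6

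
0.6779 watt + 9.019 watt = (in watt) 9.697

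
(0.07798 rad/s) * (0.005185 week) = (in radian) 244.5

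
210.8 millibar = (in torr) 158.1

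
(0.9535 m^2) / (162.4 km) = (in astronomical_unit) 3.925e-17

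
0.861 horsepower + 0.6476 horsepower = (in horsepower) 1.509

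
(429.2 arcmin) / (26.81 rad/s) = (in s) 0.004657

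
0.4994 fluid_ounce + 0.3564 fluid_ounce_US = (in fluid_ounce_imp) 0.8908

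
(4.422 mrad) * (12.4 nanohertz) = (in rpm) 5.236e-10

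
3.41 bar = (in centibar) 341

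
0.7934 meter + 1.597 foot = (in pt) 3629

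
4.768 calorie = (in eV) 1.245e+20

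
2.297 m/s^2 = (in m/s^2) 2.297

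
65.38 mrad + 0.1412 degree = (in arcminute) 233.2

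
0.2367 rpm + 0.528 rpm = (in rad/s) 0.08008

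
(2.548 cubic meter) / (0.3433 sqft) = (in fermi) 7.989e+16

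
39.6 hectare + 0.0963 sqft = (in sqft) 4.263e+06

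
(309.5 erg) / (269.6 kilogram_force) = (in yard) 1.28e-08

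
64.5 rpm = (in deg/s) 387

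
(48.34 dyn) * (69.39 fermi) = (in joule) 3.354e-17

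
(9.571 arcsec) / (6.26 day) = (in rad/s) 8.579e-11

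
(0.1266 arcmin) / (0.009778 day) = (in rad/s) 4.359e-08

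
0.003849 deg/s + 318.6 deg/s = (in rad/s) 5.561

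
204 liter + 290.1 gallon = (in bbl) 8.19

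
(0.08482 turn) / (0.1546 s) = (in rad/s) 3.447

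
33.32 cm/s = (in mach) 0.0009786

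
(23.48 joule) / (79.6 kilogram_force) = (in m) 0.03008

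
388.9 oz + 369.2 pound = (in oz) 6296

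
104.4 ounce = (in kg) 2.96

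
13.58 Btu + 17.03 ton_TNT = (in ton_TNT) 17.03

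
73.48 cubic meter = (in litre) 7.348e+04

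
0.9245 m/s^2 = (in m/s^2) 0.9245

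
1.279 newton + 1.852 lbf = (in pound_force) 2.14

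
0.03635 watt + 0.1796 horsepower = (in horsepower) 0.1796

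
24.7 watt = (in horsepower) 0.03312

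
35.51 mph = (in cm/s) 1587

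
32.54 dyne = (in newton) 0.0003254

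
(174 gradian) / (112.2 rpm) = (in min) 0.003877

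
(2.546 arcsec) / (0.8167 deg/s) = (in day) 1.002e-08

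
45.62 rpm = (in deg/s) 273.7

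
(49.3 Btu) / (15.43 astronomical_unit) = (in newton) 2.253e-08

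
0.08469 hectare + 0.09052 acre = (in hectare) 0.1213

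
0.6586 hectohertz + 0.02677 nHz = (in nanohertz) 6.586e+10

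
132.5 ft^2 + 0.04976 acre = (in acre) 0.0528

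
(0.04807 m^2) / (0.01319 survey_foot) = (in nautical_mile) 0.006456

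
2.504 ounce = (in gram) 70.99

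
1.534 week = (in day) 10.74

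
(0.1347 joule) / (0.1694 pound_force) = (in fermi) 1.788e+14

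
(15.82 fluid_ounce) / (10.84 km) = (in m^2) 4.316e-08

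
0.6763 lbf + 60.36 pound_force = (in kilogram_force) 27.69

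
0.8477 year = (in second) 2.673e+07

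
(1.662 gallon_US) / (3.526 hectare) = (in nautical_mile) 9.634e-11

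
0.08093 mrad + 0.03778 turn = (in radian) 0.2375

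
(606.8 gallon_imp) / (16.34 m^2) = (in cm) 16.88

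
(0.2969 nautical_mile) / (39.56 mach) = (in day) 4.725e-07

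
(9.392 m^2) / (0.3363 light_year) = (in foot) 9.685e-15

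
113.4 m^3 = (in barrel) 713.3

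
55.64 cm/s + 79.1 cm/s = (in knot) 2.619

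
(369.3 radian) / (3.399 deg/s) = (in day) 0.07205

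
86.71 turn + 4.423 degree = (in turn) 86.72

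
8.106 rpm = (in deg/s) 48.64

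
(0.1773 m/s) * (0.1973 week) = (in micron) 2.116e+10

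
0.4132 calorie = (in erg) 1.729e+07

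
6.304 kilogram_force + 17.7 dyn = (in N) 61.82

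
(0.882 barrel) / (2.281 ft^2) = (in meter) 0.6617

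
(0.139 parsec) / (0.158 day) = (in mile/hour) 7.028e+11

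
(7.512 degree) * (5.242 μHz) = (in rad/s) 6.873e-07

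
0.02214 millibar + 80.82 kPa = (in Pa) 8.082e+04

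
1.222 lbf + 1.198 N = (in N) 6.634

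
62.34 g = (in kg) 0.06234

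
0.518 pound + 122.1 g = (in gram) 357.1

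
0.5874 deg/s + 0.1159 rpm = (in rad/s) 0.02239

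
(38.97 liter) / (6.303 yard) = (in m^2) 0.006762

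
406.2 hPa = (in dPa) 4.062e+05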